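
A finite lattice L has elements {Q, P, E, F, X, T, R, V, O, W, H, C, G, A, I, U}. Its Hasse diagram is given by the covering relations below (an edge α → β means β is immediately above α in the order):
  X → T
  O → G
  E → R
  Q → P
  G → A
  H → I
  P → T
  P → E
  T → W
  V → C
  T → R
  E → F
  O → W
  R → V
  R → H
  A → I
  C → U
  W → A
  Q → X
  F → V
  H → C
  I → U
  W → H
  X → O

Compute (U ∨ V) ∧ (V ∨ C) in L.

C

U ∨ V = U
V ∨ C = C
U ∧ C = C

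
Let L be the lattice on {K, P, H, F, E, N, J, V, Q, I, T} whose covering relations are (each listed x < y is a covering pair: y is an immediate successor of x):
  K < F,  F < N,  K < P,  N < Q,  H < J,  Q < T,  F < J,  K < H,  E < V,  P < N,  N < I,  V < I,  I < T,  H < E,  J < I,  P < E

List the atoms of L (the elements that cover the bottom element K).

F, H, P

The atoms are exactly the elements that cover K: F, H, P.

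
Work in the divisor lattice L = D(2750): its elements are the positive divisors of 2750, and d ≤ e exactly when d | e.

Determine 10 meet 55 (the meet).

5

Common lower bounds of {10, 55}: 1, 5.
The greatest among these is 5.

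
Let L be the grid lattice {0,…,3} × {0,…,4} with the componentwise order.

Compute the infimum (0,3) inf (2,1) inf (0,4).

In a product of chains, the meet is componentwise min, giving (0,1).

(0,1)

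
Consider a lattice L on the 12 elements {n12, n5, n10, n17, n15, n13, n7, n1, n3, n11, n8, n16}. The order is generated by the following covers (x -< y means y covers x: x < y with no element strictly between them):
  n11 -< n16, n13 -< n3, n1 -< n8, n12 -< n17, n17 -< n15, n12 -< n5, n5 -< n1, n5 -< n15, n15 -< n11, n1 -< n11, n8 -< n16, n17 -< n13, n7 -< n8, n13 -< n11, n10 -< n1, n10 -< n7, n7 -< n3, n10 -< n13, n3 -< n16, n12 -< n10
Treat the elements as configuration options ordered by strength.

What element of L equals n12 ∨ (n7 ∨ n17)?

n7 ∨ n17 = n3
n12 ∨ n3 = n3

n3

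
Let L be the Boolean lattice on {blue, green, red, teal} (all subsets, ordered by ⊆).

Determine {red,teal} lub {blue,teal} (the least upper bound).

{blue,red,teal}

Under ⊆, join is union: {red,teal} ∪ {blue,teal} = {blue,red,teal}.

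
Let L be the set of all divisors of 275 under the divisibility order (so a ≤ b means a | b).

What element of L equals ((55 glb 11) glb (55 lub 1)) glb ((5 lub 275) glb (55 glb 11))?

11

55 ∧ 11 = 11
55 ∨ 1 = 55
11 ∧ 55 = 11
5 ∨ 275 = 275
55 ∧ 11 = 11
275 ∧ 11 = 11
11 ∧ 11 = 11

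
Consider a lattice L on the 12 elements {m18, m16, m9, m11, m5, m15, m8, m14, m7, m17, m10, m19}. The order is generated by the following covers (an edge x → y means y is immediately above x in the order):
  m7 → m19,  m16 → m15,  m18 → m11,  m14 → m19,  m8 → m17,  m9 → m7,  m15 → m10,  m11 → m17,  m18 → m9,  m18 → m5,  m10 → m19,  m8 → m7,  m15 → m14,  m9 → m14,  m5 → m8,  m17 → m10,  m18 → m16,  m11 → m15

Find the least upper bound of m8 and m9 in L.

m7

Common upper bounds of {m8, m9}: m19, m7.
The least among these is m7.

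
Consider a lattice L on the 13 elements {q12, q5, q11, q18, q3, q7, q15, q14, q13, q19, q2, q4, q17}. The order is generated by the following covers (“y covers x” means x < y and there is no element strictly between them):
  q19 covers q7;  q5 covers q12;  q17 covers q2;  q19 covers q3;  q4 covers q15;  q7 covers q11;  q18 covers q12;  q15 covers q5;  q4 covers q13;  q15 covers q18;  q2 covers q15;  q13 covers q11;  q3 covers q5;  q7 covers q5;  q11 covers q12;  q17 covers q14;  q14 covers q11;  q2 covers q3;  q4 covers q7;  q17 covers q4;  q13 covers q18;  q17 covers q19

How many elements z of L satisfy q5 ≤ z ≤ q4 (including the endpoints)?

4

The interval [q5, q4] = {q15, q4, q5, q7}, which has 4 elements.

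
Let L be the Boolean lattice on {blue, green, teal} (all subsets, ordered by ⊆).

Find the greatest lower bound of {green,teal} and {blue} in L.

Under ⊆, meet is intersection: {green,teal} ∩ {blue} = {}.

{}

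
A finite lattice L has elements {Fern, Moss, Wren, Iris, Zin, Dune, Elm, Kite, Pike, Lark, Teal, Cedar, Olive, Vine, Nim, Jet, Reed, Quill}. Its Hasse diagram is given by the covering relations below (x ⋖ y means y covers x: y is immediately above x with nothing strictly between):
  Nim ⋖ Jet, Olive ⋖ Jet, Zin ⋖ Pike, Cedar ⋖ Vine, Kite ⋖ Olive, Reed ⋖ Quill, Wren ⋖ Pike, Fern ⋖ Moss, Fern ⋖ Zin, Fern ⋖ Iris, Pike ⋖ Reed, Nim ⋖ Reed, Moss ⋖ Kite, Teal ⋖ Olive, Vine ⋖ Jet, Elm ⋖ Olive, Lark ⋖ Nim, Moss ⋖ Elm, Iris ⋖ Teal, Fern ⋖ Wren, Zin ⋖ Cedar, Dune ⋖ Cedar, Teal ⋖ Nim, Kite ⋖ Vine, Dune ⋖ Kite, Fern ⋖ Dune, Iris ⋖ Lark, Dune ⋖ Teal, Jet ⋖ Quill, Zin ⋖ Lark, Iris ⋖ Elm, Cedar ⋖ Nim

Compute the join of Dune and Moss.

Kite

Common upper bounds of {Dune, Moss}: Jet, Kite, Olive, Quill, Vine.
The least among these is Kite.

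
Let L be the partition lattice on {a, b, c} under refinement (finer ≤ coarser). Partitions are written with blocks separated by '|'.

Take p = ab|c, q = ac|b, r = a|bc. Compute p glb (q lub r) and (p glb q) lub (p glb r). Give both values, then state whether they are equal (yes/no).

ab|c; a|b|c; no

q lub r = abc, so p glb (q lub r) = ab|c glb abc = ab|c.
p glb q = a|b|c and p glb r = a|b|c, so (p glb q) lub (p glb r) = a|b|c lub a|b|c = a|b|c.
Equal: no.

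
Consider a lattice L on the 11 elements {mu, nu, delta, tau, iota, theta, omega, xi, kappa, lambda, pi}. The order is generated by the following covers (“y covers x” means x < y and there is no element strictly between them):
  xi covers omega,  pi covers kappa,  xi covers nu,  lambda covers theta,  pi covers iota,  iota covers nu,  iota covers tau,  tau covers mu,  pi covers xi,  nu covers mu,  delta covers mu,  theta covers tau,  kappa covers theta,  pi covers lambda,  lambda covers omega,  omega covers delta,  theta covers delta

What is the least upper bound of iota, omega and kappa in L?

pi

Common upper bounds of {iota, omega, kappa}: pi.
The least among these is pi.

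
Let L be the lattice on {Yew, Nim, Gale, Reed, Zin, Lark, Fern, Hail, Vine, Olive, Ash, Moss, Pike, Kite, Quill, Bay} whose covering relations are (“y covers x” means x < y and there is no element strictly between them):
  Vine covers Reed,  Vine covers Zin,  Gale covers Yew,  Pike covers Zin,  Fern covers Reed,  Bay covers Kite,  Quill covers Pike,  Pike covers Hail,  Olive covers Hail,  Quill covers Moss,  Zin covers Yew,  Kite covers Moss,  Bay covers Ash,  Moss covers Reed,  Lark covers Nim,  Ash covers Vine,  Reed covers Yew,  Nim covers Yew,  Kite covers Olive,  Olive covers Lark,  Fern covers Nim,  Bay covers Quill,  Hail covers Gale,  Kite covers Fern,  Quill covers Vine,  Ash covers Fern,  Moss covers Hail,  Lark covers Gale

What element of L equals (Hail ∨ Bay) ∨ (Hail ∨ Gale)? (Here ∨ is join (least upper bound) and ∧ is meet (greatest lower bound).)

Bay

Hail ∨ Bay = Bay
Hail ∨ Gale = Hail
Bay ∨ Hail = Bay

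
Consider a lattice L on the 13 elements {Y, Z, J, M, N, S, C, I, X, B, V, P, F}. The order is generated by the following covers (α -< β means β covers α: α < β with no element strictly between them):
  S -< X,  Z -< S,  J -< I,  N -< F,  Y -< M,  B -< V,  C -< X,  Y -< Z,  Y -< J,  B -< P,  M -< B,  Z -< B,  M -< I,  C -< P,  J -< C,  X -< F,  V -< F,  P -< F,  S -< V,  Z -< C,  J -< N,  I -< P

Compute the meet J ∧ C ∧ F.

Common lower bounds of {J, C, F}: J, Y.
The greatest among these is J.

J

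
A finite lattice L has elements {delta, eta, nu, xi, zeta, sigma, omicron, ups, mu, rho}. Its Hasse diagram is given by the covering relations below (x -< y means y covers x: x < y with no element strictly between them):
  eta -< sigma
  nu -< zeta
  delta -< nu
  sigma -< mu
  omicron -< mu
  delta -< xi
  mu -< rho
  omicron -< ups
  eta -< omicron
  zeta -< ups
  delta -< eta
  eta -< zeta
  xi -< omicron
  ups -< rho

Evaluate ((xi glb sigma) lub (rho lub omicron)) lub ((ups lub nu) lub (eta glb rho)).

xi ∧ sigma = delta
rho ∨ omicron = rho
delta ∨ rho = rho
ups ∨ nu = ups
eta ∧ rho = eta
ups ∨ eta = ups
rho ∨ ups = rho

rho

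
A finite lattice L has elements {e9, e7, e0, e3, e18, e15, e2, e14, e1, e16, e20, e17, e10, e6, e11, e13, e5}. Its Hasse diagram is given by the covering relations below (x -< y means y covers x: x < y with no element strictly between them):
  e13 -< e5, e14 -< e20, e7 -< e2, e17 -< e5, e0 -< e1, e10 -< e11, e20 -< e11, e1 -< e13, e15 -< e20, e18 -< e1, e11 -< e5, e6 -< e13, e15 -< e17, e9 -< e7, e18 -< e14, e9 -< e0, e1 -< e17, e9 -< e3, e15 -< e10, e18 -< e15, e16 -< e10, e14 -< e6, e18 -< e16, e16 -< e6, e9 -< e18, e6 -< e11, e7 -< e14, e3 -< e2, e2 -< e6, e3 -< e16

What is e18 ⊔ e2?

Common upper bounds of {e18, e2}: e11, e13, e5, e6.
The least among these is e6.

e6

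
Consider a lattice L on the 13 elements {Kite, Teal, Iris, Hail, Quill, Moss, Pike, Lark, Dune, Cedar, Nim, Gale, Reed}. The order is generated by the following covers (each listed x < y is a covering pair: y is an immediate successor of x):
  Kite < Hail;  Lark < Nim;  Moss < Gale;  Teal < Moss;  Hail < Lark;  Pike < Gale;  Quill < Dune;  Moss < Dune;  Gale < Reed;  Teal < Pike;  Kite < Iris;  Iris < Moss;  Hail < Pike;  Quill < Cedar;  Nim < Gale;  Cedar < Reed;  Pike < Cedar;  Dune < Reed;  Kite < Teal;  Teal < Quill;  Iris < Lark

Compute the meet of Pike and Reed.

Common lower bounds of {Pike, Reed}: Hail, Kite, Pike, Teal.
The greatest among these is Pike.

Pike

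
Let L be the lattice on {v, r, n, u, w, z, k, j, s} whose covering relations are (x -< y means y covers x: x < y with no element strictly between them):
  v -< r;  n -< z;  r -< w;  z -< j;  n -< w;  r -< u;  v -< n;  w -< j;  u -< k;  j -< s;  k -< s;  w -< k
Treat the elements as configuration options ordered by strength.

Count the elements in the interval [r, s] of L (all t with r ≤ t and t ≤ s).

The interval [r, s] = {j, k, r, s, u, w}, which has 6 elements.

6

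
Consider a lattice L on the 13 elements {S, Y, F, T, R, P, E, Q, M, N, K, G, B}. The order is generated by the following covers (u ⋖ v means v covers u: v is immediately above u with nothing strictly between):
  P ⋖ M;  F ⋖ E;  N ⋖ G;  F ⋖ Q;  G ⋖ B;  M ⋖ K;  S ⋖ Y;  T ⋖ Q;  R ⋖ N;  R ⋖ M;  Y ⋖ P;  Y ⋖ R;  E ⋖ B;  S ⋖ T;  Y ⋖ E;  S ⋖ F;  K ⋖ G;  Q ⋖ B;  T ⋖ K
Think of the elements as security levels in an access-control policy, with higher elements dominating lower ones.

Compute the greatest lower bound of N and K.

R

Common lower bounds of {N, K}: R, S, Y.
The greatest among these is R.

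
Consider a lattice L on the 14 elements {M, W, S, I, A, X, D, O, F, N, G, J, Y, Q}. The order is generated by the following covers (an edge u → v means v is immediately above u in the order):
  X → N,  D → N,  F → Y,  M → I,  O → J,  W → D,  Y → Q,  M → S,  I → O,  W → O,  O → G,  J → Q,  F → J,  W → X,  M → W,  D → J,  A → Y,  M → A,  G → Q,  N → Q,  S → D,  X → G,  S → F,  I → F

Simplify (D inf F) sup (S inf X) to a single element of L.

D ∧ F = S
S ∧ X = M
S ∨ M = S

S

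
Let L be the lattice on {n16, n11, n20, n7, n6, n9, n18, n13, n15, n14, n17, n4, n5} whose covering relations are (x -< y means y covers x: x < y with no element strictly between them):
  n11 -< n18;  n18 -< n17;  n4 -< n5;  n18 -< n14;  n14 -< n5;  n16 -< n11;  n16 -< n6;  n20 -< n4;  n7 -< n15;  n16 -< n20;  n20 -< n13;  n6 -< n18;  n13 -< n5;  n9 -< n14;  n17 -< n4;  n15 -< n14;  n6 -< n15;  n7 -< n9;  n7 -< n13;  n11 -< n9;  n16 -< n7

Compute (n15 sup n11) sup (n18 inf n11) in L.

n15 ∨ n11 = n14
n18 ∧ n11 = n11
n14 ∨ n11 = n14

n14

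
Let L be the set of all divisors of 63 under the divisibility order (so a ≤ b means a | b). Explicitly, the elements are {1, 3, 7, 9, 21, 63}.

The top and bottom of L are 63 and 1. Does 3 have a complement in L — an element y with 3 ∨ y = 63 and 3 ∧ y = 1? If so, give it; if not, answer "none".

For every candidate y, either 3 ∨ y ≠ 63 or 3 ∧ y ≠ 1; no complement exists.

none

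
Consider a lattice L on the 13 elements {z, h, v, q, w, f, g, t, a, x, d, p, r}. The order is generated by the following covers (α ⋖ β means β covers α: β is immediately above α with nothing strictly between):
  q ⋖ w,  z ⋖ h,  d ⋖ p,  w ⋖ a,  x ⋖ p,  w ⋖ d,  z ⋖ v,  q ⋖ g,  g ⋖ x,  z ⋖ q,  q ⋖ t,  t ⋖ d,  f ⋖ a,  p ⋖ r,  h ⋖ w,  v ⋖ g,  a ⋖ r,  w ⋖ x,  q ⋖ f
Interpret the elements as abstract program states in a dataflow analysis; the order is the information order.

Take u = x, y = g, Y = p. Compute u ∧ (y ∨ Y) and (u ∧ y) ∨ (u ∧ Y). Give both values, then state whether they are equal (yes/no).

x; x; yes

y ∨ Y = p, so u ∧ (y ∨ Y) = x ∧ p = x.
u ∧ y = g and u ∧ Y = x, so (u ∧ y) ∨ (u ∧ Y) = g ∨ x = x.
Equal: yes.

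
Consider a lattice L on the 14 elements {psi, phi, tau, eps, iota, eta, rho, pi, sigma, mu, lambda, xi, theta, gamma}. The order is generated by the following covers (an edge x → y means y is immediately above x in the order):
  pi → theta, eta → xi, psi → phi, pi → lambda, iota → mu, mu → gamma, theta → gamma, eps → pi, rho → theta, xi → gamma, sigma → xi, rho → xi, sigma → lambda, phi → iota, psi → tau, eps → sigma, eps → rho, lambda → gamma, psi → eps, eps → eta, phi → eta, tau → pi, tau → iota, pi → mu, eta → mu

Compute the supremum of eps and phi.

Common upper bounds of {eps, phi}: eta, gamma, mu, xi.
The least among these is eta.

eta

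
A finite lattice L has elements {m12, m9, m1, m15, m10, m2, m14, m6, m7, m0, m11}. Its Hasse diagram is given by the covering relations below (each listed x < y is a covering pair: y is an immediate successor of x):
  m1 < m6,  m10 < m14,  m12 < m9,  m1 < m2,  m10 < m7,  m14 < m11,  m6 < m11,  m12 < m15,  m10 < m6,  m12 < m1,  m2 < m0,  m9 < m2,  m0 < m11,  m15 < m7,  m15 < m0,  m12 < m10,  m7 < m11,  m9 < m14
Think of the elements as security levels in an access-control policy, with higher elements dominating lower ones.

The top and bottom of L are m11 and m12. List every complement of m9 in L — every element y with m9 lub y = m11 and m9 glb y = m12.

m6, m7

Need y with m9 ∨ y = m11 and m9 ∧ y = m12.
Checking each element gives: m6, m7.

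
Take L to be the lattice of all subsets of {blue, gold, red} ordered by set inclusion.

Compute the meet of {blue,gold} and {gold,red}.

{gold}

Under ⊆, meet is intersection: {blue,gold} ∩ {gold,red} = {gold}.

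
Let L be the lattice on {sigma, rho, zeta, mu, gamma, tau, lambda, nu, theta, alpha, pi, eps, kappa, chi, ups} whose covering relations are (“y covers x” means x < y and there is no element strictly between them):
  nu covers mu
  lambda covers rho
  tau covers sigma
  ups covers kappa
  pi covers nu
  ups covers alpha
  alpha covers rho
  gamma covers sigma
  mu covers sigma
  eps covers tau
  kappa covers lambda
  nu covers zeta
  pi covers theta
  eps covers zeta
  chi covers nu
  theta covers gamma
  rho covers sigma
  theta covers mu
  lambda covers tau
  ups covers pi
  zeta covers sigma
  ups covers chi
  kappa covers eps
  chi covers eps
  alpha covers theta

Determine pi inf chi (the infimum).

Common lower bounds of {pi, chi}: mu, nu, sigma, zeta.
The greatest among these is nu.

nu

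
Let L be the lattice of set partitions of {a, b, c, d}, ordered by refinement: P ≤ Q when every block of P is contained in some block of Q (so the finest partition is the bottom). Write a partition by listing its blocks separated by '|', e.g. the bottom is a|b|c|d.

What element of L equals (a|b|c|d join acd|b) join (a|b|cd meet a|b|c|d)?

acd|b

a|b|c|d ∨ acd|b = acd|b
a|b|cd ∧ a|b|c|d = a|b|c|d
acd|b ∨ a|b|c|d = acd|b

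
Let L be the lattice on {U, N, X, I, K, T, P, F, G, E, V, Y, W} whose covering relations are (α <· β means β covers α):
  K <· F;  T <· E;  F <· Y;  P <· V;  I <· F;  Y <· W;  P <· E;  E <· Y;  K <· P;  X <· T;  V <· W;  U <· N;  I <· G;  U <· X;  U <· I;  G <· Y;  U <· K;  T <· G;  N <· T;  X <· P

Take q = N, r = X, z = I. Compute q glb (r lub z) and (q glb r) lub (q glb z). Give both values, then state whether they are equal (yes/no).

N; U; no

r lub z = G, so q glb (r lub z) = N glb G = N.
q glb r = U and q glb z = U, so (q glb r) lub (q glb z) = U lub U = U.
Equal: no.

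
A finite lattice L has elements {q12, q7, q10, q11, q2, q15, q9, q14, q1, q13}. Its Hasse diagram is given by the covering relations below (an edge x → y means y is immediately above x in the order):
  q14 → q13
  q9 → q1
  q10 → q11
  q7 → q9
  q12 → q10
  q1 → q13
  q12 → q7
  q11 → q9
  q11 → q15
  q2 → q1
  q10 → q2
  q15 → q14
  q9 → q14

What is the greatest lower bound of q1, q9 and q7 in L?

Common lower bounds of {q1, q9, q7}: q12, q7.
The greatest among these is q7.

q7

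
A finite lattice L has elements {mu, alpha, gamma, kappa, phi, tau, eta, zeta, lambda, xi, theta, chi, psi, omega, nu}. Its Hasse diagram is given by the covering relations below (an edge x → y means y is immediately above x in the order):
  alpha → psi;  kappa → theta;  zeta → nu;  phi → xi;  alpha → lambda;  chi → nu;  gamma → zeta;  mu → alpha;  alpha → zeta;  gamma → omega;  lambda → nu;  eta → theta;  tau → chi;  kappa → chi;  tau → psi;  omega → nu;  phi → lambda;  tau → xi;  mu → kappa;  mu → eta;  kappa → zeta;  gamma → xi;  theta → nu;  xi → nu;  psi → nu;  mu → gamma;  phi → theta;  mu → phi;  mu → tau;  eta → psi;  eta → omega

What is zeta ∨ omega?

Common upper bounds of {zeta, omega}: nu.
The least among these is nu.

nu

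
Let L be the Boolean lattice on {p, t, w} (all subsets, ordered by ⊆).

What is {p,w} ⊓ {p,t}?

{p}

Under ⊆, meet is intersection: {p,w} ∩ {p,t} = {p}.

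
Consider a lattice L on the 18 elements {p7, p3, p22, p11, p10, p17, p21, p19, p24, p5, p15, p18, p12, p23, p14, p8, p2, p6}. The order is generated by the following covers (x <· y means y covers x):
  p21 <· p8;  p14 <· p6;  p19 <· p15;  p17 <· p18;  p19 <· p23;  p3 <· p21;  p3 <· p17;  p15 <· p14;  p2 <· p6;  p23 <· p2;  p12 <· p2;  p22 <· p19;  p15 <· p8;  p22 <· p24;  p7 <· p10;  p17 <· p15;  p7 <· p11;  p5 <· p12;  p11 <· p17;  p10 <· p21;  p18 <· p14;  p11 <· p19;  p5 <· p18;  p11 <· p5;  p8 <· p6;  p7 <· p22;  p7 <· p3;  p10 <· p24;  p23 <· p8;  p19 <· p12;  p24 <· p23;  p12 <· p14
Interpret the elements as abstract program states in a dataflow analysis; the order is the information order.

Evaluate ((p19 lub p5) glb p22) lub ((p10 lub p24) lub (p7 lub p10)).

p19 ∨ p5 = p12
p12 ∧ p22 = p22
p10 ∨ p24 = p24
p7 ∨ p10 = p10
p24 ∨ p10 = p24
p22 ∨ p24 = p24

p24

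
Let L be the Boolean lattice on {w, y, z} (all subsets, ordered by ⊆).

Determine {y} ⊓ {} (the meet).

Common lower bounds of {{y}, {}}: {}.
The greatest among these is {}.

{}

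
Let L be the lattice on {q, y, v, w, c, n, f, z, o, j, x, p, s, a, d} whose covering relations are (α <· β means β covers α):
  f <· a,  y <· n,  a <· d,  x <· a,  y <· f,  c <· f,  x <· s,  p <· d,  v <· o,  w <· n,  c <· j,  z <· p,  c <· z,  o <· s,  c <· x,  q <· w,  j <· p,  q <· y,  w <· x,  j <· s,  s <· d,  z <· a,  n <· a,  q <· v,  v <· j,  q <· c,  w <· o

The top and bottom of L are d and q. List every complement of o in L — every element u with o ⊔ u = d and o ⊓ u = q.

Need u with o ∨ u = d and o ∧ u = q.
Checking each element gives: f, y, z.

f, y, z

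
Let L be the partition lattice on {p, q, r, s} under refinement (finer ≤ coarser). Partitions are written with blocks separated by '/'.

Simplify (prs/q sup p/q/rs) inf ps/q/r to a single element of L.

ps/q/r

prs/q ∨ p/q/rs = prs/q
prs/q ∧ ps/q/r = ps/q/r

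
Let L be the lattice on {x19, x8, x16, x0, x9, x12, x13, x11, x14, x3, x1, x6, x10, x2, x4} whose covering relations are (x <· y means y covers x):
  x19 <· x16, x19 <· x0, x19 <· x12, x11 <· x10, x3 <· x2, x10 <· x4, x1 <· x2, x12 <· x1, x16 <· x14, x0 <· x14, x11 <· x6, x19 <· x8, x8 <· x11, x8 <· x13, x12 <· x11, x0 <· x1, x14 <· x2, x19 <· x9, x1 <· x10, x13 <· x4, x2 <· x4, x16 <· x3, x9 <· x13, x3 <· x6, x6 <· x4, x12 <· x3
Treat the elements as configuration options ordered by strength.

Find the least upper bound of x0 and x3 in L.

x2

Common upper bounds of {x0, x3}: x2, x4.
The least among these is x2.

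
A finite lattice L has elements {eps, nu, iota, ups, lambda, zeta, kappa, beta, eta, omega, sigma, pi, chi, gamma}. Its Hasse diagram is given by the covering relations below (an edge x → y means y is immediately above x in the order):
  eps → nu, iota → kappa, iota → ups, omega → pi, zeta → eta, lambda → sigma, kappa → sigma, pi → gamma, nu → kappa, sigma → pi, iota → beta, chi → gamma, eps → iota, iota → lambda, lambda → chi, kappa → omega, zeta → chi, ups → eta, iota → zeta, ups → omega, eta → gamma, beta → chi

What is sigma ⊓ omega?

Common lower bounds of {sigma, omega}: eps, iota, kappa, nu.
The greatest among these is kappa.

kappa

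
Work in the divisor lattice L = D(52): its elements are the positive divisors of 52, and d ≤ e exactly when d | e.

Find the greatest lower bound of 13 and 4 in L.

Common lower bounds of {13, 4}: 1.
The greatest among these is 1.

1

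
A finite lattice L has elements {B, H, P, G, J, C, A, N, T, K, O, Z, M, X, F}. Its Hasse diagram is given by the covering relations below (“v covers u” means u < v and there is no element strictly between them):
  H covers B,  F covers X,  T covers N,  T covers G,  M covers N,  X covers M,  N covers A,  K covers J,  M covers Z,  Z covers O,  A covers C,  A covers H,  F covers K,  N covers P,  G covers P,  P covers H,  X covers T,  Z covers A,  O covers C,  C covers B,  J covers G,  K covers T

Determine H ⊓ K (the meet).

H

Common lower bounds of {H, K}: B, H.
The greatest among these is H.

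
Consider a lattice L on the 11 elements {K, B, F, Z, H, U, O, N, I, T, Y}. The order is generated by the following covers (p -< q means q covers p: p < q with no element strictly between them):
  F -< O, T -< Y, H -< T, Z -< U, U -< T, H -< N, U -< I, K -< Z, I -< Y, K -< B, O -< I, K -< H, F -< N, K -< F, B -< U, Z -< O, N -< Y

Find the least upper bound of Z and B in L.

U

Common upper bounds of {Z, B}: I, T, U, Y.
The least among these is U.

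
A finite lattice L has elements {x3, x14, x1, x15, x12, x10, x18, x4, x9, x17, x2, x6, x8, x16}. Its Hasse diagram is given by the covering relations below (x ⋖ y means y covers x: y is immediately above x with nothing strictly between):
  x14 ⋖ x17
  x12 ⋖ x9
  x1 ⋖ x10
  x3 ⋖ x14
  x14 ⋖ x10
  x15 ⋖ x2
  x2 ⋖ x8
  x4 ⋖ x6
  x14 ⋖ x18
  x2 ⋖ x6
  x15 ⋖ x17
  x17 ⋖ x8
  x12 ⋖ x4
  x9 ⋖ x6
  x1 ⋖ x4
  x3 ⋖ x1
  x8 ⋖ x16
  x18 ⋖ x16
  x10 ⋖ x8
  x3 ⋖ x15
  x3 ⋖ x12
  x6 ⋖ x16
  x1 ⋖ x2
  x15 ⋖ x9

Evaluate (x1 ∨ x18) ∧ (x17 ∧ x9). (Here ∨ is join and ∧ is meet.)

x15

x1 ∨ x18 = x16
x17 ∧ x9 = x15
x16 ∧ x15 = x15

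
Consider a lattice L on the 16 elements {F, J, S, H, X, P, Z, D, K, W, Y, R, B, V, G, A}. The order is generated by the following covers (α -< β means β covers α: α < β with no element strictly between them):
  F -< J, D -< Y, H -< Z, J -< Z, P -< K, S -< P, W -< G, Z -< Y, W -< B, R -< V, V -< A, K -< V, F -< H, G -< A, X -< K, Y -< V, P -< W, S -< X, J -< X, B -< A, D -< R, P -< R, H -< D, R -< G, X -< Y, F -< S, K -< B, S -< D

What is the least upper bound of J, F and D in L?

Common upper bounds of {J, F, D}: A, V, Y.
The least among these is Y.

Y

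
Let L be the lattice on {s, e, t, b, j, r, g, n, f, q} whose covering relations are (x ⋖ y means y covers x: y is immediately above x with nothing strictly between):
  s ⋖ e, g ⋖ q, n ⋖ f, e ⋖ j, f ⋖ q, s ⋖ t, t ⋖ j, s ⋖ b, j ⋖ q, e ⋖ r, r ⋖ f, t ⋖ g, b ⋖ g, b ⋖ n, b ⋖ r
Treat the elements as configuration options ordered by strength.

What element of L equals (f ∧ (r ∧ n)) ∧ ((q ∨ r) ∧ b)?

r ∧ n = b
f ∧ b = b
q ∨ r = q
q ∧ b = b
b ∧ b = b

b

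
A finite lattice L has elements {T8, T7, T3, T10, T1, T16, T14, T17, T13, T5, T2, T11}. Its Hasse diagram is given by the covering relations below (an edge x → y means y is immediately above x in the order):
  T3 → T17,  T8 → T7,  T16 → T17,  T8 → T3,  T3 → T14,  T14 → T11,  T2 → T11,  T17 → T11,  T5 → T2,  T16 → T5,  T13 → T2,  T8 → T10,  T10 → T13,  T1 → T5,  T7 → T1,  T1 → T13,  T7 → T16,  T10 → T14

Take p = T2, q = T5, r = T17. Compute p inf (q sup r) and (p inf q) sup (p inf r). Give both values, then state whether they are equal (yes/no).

q sup r = T11, so p inf (q sup r) = T2 inf T11 = T2.
p inf q = T5 and p inf r = T16, so (p inf q) sup (p inf r) = T5 sup T16 = T5.
Equal: no.

T2; T5; no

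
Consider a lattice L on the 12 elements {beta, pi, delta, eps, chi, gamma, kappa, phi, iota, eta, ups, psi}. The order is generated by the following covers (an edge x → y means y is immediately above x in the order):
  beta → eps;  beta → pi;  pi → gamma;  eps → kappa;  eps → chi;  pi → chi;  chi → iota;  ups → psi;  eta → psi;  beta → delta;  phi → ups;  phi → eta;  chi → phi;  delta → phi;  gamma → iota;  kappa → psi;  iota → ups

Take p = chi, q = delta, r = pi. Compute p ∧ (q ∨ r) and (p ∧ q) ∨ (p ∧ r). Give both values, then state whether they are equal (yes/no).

chi; pi; no

q ∨ r = phi, so p ∧ (q ∨ r) = chi ∧ phi = chi.
p ∧ q = beta and p ∧ r = pi, so (p ∧ q) ∨ (p ∧ r) = beta ∨ pi = pi.
Equal: no.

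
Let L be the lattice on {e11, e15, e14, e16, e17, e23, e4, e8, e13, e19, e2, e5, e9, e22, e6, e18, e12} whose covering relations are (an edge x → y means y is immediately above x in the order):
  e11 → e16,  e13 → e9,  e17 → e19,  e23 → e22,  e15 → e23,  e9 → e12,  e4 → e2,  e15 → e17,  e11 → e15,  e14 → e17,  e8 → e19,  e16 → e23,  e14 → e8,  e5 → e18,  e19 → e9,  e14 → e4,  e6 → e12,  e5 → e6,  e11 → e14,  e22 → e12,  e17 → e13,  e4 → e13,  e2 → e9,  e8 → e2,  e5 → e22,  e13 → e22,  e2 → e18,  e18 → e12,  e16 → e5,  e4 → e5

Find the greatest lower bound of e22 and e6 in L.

e5

Common lower bounds of {e22, e6}: e11, e14, e16, e4, e5.
The greatest among these is e5.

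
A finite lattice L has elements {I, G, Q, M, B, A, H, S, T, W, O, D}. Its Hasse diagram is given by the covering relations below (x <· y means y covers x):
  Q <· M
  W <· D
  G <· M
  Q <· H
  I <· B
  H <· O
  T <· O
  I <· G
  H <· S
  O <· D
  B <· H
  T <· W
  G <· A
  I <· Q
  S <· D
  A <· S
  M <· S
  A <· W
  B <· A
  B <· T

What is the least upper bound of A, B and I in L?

Common upper bounds of {A, B, I}: A, D, S, W.
The least among these is A.

A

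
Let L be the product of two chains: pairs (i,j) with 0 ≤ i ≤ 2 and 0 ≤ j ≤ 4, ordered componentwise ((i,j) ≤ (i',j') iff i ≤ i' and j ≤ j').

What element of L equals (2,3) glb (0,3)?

(0,3)

(2,3) ∧ (0,3) = (0,3)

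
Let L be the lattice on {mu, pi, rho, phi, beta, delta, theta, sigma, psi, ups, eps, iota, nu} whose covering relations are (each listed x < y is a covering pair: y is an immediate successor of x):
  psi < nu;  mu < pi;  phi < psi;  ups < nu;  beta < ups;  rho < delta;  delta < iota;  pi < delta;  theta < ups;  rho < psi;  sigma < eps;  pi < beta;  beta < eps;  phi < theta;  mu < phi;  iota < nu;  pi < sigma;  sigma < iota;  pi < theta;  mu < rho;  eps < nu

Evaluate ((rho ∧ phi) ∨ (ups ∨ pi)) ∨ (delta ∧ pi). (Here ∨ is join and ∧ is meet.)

ups

rho ∧ phi = mu
ups ∨ pi = ups
mu ∨ ups = ups
delta ∧ pi = pi
ups ∨ pi = ups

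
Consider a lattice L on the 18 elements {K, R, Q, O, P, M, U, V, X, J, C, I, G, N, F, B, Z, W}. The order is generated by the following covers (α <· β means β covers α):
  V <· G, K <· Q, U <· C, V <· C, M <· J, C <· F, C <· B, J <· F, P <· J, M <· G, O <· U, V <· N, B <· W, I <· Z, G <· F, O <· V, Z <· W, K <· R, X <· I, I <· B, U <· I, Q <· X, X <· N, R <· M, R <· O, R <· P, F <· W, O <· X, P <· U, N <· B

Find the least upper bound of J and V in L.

F

Common upper bounds of {J, V}: F, W.
The least among these is F.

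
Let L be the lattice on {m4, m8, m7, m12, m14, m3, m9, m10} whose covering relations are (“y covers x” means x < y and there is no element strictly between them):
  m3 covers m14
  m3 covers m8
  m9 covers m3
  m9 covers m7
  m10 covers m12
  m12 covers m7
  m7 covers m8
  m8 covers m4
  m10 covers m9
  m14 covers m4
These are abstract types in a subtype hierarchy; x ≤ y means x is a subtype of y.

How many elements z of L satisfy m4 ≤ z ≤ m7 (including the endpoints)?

The interval [m4, m7] = {m4, m7, m8}, which has 3 elements.

3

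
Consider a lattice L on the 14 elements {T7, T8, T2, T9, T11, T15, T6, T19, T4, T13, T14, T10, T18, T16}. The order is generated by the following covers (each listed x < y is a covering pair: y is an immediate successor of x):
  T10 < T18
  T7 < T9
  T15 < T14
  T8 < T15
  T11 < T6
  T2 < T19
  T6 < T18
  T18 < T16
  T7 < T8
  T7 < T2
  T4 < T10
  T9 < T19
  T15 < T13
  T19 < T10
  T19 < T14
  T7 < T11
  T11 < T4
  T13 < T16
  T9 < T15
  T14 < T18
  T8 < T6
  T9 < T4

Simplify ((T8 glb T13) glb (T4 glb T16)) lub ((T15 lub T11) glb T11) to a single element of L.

T8 ∧ T13 = T8
T4 ∧ T16 = T4
T8 ∧ T4 = T7
T15 ∨ T11 = T18
T18 ∧ T11 = T11
T7 ∨ T11 = T11

T11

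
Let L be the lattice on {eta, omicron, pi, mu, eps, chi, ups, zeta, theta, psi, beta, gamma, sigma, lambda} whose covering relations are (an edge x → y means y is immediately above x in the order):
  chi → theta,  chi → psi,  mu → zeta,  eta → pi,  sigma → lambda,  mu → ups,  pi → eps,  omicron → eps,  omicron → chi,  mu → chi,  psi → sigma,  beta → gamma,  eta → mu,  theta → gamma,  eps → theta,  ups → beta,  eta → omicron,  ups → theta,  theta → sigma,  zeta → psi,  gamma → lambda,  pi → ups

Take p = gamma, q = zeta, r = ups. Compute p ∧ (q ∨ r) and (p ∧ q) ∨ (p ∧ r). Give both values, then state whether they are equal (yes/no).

theta; ups; no

q ∨ r = sigma, so p ∧ (q ∨ r) = gamma ∧ sigma = theta.
p ∧ q = mu and p ∧ r = ups, so (p ∧ q) ∨ (p ∧ r) = mu ∨ ups = ups.
Equal: no.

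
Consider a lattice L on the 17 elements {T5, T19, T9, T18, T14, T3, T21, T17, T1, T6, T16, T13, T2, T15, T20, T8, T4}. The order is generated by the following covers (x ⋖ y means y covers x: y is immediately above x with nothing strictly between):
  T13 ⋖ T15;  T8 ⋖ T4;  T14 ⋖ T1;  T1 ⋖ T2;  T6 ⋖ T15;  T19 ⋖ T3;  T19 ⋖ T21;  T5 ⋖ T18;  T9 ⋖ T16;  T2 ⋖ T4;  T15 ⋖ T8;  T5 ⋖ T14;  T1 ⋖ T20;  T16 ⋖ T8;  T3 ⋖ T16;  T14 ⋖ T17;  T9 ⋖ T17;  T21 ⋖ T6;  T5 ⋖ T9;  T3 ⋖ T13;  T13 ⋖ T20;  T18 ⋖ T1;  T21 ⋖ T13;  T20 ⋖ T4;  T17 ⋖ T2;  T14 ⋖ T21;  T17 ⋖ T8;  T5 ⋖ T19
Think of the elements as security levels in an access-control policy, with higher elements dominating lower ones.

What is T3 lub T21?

T13

Common upper bounds of {T3, T21}: T13, T15, T20, T4, T8.
The least among these is T13.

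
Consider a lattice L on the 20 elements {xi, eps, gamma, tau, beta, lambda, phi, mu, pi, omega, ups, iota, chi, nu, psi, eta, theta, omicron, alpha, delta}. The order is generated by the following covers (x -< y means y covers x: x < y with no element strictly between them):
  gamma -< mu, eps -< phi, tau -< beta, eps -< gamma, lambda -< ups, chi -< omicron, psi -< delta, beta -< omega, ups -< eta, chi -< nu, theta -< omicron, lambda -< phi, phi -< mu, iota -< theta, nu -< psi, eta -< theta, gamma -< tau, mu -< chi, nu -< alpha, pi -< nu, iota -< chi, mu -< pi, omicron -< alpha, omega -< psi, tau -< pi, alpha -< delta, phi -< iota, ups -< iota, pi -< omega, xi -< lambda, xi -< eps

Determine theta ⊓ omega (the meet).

Common lower bounds of {theta, omega}: eps, lambda, phi, xi.
The greatest among these is phi.

phi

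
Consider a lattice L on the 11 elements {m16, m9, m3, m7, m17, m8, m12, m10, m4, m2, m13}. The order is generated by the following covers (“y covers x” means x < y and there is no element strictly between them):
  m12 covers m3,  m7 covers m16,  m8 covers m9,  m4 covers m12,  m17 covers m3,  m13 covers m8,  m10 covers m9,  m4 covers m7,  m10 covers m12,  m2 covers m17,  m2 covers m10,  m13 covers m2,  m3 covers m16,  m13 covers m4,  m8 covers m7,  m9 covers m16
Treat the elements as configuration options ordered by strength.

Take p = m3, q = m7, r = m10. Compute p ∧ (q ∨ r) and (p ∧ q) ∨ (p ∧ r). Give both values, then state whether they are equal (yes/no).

m3; m3; yes

q ∨ r = m13, so p ∧ (q ∨ r) = m3 ∧ m13 = m3.
p ∧ q = m16 and p ∧ r = m3, so (p ∧ q) ∨ (p ∧ r) = m16 ∨ m3 = m3.
Equal: yes.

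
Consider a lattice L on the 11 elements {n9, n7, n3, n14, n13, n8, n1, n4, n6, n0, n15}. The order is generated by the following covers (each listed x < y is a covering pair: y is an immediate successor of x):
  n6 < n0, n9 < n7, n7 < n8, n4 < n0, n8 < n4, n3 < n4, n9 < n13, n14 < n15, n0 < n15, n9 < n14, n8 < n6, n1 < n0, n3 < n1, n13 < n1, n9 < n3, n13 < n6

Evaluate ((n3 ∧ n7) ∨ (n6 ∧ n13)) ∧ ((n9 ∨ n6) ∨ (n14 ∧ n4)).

n13

n3 ∧ n7 = n9
n6 ∧ n13 = n13
n9 ∨ n13 = n13
n9 ∨ n6 = n6
n14 ∧ n4 = n9
n6 ∨ n9 = n6
n13 ∧ n6 = n13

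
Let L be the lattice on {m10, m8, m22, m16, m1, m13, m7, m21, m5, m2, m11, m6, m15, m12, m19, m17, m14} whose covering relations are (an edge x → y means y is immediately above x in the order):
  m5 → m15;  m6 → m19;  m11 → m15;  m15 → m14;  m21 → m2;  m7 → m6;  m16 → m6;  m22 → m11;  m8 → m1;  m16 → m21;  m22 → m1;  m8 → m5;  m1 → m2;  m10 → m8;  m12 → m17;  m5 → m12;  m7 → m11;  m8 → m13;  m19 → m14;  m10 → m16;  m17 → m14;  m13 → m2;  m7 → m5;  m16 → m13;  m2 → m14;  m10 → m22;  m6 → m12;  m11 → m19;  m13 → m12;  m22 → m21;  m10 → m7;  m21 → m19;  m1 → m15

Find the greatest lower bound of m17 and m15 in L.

m5

Common lower bounds of {m17, m15}: m10, m5, m7, m8.
The greatest among these is m5.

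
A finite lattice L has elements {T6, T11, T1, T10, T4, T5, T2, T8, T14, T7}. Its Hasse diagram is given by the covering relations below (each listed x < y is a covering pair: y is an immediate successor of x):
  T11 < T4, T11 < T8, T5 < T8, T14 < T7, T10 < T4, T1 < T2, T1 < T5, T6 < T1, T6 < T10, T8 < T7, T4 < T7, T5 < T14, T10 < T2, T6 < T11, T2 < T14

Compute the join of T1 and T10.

T2

Common upper bounds of {T1, T10}: T14, T2, T7.
The least among these is T2.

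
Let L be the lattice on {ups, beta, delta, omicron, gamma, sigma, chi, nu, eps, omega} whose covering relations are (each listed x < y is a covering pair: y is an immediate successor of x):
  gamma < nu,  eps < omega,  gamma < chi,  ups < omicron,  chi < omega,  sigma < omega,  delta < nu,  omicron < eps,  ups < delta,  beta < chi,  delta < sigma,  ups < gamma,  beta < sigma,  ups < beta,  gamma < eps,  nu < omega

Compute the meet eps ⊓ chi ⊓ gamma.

Common lower bounds of {eps, chi, gamma}: gamma, ups.
The greatest among these is gamma.

gamma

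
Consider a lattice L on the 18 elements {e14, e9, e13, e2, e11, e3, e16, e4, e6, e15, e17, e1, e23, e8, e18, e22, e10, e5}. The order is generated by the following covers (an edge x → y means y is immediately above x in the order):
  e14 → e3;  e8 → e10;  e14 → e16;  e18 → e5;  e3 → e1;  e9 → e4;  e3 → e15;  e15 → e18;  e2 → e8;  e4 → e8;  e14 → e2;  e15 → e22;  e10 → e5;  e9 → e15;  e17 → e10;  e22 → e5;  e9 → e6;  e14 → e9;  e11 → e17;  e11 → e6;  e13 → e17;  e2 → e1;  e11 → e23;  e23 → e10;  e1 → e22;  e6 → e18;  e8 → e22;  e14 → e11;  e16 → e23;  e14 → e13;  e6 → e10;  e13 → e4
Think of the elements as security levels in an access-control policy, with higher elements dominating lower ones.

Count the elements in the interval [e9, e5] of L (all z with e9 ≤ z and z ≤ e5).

9

The interval [e9, e5] = {e10, e15, e18, e22, e4, e5, e6, e8, e9}, which has 9 elements.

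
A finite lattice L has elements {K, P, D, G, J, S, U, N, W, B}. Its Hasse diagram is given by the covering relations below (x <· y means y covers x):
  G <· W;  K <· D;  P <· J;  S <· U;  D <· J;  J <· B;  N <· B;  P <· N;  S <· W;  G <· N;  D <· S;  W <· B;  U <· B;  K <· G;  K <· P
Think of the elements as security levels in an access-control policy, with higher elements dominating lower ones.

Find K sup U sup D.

U

Common upper bounds of {K, U, D}: B, U.
The least among these is U.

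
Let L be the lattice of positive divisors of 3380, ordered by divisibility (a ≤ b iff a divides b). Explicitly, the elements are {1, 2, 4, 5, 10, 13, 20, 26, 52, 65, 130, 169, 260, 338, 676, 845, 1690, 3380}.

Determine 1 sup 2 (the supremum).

Common upper bounds of {1, 2}: 10, 130, 1690, 2, 20, 26, 260, 338, 3380, 4, 52, 676.
The least among these is 2.

2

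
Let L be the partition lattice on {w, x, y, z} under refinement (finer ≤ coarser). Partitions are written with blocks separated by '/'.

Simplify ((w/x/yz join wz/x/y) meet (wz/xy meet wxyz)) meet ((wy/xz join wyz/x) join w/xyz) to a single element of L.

wz/x/y

w/x/yz ∨ wz/x/y = wyz/x
wz/xy ∧ wxyz = wz/xy
wyz/x ∧ wz/xy = wz/x/y
wy/xz ∨ wyz/x = wxyz
wxyz ∨ w/xyz = wxyz
wz/x/y ∧ wxyz = wz/x/y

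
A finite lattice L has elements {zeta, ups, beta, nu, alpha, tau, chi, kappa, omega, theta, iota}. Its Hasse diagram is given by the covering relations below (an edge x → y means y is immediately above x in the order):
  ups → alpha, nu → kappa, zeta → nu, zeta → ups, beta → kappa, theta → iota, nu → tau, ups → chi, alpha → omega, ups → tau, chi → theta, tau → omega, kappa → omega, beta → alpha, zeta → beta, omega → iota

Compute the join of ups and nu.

Common upper bounds of {ups, nu}: iota, omega, tau.
The least among these is tau.

tau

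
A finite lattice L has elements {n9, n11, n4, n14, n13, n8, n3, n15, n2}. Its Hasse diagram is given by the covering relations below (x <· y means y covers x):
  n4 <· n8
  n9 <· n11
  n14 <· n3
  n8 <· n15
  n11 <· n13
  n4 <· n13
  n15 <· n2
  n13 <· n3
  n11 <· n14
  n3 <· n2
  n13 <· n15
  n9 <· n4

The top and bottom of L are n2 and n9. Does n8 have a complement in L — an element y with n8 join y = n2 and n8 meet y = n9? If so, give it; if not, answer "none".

n14

Need y with n8 ∨ y = n2 and n8 ∧ y = n9.
Checking each element gives: n14.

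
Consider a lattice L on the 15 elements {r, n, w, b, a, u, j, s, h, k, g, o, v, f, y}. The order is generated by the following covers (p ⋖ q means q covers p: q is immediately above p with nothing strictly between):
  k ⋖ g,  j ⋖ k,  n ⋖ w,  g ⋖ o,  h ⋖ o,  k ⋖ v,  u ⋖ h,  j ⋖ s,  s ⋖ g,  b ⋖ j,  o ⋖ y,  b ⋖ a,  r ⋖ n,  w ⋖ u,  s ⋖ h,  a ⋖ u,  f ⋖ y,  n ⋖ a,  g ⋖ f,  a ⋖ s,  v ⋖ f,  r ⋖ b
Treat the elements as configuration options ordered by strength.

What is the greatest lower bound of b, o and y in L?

b

Common lower bounds of {b, o, y}: b, r.
The greatest among these is b.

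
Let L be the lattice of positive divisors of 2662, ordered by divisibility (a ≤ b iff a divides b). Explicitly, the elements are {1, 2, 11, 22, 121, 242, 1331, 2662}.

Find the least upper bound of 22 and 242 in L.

242

Common upper bounds of {22, 242}: 242, 2662.
The least among these is 242.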